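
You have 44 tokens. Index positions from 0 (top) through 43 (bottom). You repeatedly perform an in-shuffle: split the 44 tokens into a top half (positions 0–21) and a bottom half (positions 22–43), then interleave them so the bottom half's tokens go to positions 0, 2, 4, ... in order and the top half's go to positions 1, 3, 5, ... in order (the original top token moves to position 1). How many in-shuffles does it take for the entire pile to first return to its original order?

The in-shuffle permutes the 44 positions with cycle lengths [2, 4, 4, 4, 6, 12, 12].
Every token is home exactly when every cycle has completed a whole number of laps, i.e. after lcm(2, 4, 6, 12) = 12 in-shuffles.

12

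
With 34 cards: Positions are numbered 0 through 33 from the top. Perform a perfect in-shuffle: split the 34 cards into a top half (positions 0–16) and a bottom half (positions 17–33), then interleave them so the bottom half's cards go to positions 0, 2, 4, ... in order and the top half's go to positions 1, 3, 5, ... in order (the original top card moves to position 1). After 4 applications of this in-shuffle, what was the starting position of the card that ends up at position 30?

Work backwards from position 30, undoing one in-shuffle at a time:
30 ← 32 ← 33 ← 16 ← 25
So the card now at position 30 started at position 25.

25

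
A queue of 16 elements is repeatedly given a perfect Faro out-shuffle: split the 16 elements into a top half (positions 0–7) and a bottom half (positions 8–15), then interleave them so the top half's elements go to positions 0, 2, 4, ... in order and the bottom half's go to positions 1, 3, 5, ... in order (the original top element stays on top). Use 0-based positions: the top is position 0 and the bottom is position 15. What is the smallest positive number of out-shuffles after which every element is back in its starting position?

The out-shuffle permutes the 16 positions with cycle lengths [1, 1, 2, 4, 4, 4].
Every element is home exactly when every cycle has completed a whole number of laps, i.e. after lcm(1, 2, 4) = 4 out-shuffles.

4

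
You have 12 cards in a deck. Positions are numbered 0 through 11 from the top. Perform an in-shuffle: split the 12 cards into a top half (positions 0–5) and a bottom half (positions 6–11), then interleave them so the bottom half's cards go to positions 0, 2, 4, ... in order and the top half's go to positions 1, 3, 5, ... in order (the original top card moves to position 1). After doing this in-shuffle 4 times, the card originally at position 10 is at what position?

Track the card's position through each in-shuffle:
10 → 8 → 4 → 9 → 6

6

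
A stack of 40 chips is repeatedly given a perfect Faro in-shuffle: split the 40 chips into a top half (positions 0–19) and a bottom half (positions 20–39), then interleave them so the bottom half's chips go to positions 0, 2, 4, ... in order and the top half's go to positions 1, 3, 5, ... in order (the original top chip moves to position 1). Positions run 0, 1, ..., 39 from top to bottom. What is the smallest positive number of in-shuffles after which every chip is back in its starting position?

The in-shuffle permutes the 40 positions with cycle lengths [20, 20].
Every chip is home exactly when every cycle has completed a whole number of laps, i.e. after lcm(20) = 20 in-shuffles.

20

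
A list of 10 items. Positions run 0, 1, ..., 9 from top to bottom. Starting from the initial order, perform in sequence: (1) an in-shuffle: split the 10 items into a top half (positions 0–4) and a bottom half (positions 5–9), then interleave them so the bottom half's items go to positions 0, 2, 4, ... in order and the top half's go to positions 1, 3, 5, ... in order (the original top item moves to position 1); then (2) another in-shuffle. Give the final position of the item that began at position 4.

Track the item from position 4 forward through each operation:
  after op 1 (in-shuffle): 4 → 9
  after op 2 (in-shuffle): 9 → 8

8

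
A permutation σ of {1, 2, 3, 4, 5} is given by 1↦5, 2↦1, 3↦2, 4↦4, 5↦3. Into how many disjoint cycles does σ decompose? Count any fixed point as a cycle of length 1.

Cycle decomposition: (1 5 3 2) (4).
2 cycles.

2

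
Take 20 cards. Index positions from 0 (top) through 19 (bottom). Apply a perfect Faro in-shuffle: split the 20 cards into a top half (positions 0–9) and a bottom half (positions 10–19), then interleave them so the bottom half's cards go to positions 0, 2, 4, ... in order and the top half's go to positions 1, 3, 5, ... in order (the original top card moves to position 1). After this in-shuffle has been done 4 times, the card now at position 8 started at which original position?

Work backwards from position 8, undoing one in-shuffle at a time:
8 ← 14 ← 17 ← 8 ← 14
So the card now at position 8 started at position 14.

14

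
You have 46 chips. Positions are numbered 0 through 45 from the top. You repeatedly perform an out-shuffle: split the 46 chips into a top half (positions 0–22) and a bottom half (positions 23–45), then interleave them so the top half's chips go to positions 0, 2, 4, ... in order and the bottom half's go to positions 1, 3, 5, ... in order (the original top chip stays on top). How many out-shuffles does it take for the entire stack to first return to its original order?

The out-shuffle permutes the 46 positions with cycle lengths [1, 1, 2, 4, 4, 4, 6, 12, 12].
Every chip is home exactly when every cycle has completed a whole number of laps, i.e. after lcm(1, 2, 4, 6, 12) = 12 out-shuffles.

12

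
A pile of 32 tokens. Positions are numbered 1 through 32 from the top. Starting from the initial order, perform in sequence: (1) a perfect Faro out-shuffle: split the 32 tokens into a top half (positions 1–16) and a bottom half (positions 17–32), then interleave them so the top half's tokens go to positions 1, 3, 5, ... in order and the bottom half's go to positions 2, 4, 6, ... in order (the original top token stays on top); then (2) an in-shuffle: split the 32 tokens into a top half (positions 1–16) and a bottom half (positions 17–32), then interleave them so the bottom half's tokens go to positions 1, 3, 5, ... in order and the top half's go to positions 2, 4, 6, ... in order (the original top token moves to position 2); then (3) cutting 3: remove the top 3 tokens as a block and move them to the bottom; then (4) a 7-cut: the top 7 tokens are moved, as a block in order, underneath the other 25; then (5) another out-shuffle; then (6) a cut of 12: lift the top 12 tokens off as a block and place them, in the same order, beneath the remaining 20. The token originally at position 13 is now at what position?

1

Track the token from position 13 forward through each operation:
  after op 1 (out-shuffle): 13 → 25
  after op 2 (in-shuffle): 25 → 17
  after op 3 (cut 3): 17 → 14
  after op 4 (cut 7): 14 → 7
  after op 5 (out-shuffle): 7 → 13
  after op 6 (cut 12): 13 → 1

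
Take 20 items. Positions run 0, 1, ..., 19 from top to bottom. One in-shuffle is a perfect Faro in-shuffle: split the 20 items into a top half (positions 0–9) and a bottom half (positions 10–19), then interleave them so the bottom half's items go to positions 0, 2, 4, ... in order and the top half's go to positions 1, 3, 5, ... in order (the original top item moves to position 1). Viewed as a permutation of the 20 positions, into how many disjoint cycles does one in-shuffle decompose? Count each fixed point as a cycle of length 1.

5

Trace each unvisited position around until it returns:
(0 1 3 7 15 10) (2 5 11) (4 9 19 18 16 12) (6 13) (8 17 14)
5 cycles in total.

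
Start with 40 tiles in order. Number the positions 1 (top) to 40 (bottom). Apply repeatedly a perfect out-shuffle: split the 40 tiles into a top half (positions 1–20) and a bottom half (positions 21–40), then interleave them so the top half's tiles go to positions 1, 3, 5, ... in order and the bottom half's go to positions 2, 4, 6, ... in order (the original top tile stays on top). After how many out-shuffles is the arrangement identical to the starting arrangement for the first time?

The out-shuffle permutes the 40 positions with cycle lengths [1, 1, 2, 12, 12, 12].
Every tile is home exactly when every cycle has completed a whole number of laps, i.e. after lcm(1, 2, 12) = 12 out-shuffles.

12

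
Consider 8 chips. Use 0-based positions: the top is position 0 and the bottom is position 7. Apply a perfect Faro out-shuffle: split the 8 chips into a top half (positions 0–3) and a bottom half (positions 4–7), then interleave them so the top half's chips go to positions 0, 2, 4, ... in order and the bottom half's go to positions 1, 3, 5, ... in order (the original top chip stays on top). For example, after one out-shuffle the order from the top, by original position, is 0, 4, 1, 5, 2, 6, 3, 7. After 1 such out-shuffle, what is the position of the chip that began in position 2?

Track the chip's position through each out-shuffle:
2 → 4

4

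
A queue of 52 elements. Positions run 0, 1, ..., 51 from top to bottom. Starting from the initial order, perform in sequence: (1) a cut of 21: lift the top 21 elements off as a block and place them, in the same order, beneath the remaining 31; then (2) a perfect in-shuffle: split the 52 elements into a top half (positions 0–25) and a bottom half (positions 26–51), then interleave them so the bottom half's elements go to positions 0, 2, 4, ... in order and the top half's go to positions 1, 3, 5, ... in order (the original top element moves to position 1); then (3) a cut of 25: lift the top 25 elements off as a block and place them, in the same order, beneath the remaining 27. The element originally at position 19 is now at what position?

23

Track the element from position 19 forward through each operation:
  after op 1 (cut 21): 19 → 50
  after op 2 (in-shuffle): 50 → 48
  after op 3 (cut 25): 48 → 23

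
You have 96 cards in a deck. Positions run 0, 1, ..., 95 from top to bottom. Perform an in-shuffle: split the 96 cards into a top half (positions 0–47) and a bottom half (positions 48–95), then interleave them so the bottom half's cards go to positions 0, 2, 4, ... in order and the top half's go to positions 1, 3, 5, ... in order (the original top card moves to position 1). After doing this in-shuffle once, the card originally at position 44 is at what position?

89

Track the card's position through each in-shuffle:
44 → 89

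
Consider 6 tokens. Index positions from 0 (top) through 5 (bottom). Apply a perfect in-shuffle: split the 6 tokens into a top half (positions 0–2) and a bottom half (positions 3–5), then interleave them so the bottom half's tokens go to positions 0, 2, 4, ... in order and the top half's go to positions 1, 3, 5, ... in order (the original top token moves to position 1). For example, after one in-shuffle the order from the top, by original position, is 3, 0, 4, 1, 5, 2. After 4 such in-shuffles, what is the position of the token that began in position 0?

Track the token's position through each in-shuffle:
0 → 1 → 3 → 0 → 1

1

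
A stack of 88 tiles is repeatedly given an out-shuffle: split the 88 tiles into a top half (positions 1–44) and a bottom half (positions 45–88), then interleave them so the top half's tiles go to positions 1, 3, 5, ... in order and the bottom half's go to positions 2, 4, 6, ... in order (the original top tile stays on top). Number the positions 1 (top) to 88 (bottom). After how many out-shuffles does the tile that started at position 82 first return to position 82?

28

Follow position 82 under repeated out-shuffles:
82 → 76 → 64 → 40 → 79 → 70 → 52 → 16 → ... → 82 (length 28)
It first returns after 28 out-shuffles.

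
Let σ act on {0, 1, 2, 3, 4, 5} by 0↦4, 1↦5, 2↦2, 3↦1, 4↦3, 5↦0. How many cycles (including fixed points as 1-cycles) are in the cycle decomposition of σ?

2

Cycle decomposition: (0 4 3 1 5) (2).
2 cycles.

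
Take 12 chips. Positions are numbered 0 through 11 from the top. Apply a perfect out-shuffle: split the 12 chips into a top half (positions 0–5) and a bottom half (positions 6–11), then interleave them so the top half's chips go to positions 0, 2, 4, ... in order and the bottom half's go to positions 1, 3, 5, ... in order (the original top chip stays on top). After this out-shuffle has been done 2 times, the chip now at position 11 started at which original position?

Work backwards from position 11, undoing one out-shuffle at a time:
11 ← 11 ← 11
So the chip now at position 11 started at position 11.

11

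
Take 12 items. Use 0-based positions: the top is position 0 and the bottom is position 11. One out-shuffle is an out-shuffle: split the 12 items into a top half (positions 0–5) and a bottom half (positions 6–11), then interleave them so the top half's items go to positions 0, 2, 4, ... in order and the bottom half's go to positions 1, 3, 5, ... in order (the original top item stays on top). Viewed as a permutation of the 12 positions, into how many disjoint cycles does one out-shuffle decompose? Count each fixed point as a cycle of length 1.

3

Trace each unvisited position around until it returns:
(0) (1 2 4 8 5 10 9 7 3 6) (11)
3 cycles in total.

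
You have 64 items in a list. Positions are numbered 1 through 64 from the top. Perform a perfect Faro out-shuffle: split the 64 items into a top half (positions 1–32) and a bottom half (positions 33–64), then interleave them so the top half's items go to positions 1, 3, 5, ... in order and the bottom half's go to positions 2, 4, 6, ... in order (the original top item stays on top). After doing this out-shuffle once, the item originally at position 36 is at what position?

Track the item's position through each out-shuffle:
36 → 8

8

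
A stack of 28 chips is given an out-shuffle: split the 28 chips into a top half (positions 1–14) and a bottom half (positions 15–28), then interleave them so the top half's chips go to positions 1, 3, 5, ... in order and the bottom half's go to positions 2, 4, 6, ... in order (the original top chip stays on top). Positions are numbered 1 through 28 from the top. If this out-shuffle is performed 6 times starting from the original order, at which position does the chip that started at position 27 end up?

18

Track the chip's position through each out-shuffle:
27 → 26 → 24 → 20 → 12 → 23 → 18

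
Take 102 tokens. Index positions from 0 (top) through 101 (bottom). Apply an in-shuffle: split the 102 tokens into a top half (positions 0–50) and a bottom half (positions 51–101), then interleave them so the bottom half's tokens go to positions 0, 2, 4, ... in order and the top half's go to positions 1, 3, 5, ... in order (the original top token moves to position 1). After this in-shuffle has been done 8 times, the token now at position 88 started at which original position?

77

Work backwards from position 88, undoing one in-shuffle at a time:
88 ← 95 ← 47 ← 23 ← 11 ← 5 ← 2 ← 52 ← 77
So the token now at position 88 started at position 77.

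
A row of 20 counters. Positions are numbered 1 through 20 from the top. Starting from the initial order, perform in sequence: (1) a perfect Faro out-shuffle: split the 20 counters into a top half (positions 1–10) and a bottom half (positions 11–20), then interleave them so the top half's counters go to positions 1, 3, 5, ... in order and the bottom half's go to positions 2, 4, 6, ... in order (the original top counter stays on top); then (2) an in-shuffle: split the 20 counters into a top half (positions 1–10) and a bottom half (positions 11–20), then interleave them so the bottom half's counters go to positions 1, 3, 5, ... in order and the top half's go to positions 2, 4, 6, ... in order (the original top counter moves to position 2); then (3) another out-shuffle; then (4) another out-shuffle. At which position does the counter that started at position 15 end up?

20

Track the counter from position 15 forward through each operation:
  after op 1 (out-shuffle): 15 → 10
  after op 2 (in-shuffle): 10 → 20
  after op 3 (out-shuffle): 20 → 20
  after op 4 (out-shuffle): 20 → 20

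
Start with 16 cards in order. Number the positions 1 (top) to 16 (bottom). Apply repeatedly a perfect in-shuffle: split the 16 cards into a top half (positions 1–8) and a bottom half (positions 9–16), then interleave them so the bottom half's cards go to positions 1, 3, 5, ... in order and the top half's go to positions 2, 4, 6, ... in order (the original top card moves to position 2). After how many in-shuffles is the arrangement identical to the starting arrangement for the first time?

8

The in-shuffle permutes the 16 positions with cycle lengths [8, 8].
Every card is home exactly when every cycle has completed a whole number of laps, i.e. after lcm(8) = 8 in-shuffles.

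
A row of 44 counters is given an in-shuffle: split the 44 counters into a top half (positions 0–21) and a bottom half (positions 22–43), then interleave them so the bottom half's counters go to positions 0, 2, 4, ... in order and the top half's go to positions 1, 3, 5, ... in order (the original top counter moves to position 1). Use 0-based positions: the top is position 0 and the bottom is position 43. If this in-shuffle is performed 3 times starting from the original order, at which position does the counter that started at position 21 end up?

Track the counter's position through each in-shuffle:
21 → 43 → 42 → 40

40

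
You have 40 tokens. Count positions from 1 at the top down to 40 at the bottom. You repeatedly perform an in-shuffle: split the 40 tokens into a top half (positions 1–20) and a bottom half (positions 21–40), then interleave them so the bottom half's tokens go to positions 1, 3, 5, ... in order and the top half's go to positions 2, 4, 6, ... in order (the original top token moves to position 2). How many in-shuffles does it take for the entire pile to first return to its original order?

20

The in-shuffle permutes the 40 positions with cycle lengths [20, 20].
Every token is home exactly when every cycle has completed a whole number of laps, i.e. after lcm(20) = 20 in-shuffles.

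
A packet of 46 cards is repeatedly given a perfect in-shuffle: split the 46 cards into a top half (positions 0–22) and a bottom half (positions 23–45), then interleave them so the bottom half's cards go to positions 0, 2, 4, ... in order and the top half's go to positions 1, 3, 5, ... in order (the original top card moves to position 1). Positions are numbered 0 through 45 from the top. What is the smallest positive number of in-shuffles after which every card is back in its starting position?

The in-shuffle permutes the 46 positions with cycle lengths [23, 23].
Every card is home exactly when every cycle has completed a whole number of laps, i.e. after lcm(23) = 23 in-shuffles.

23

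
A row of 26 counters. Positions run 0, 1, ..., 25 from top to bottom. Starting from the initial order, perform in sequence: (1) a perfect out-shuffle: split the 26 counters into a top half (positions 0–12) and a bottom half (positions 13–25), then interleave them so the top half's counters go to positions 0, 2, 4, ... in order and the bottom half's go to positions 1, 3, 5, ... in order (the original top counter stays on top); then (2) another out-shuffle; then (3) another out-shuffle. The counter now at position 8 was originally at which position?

1

Undo the operations in reverse order, starting from position 8:
  undo op 3 (out-shuffle, from top half): 8 ← 4
  undo op 2 (out-shuffle, from top half): 4 ← 2
  undo op 1 (out-shuffle, from top half): 2 ← 1
So the counter at position 8 came from original position 1.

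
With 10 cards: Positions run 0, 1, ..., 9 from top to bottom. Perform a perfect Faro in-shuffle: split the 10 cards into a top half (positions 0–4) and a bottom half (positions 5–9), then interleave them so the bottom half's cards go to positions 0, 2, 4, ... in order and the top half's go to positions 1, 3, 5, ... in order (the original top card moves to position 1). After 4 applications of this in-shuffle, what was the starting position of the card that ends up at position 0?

8

Work backwards from position 0, undoing one in-shuffle at a time:
0 ← 5 ← 2 ← 6 ← 8
So the card now at position 0 started at position 8.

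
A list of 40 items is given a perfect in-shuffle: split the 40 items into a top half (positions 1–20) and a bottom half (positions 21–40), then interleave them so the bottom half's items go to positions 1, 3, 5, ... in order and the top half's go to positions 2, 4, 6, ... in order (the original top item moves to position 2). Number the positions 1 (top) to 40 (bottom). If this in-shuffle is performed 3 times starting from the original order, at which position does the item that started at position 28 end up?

Track the item's position through each in-shuffle:
28 → 15 → 30 → 19

19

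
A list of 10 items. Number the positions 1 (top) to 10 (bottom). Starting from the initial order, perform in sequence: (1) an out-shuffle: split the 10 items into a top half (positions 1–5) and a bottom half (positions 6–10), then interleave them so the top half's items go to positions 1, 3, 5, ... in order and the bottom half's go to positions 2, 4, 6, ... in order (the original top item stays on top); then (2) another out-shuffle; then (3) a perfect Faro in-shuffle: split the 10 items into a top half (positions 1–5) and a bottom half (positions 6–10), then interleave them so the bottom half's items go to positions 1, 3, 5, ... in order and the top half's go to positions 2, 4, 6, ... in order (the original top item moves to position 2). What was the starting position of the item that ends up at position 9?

Undo the operations in reverse order, starting from position 9:
  undo op 3 (in-shuffle, from bottom half): 9 ← 10
  undo op 2 (out-shuffle, from bottom half): 10 ← 10
  undo op 1 (out-shuffle, from bottom half): 10 ← 10
So the item at position 9 came from original position 10.

10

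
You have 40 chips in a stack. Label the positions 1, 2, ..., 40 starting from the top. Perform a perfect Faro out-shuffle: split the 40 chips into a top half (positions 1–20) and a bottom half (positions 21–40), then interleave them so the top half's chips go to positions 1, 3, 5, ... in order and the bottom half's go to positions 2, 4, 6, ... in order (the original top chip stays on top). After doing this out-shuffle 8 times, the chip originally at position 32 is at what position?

Track the chip's position through each out-shuffle:
32 → 24 → 8 → 15 → 29 → 18 → 35 → 30 → 20

20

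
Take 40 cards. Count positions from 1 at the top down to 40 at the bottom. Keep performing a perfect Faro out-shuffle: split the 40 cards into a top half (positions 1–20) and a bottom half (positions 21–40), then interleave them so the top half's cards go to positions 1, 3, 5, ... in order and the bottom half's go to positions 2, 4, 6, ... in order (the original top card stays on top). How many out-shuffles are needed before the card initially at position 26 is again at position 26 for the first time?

12

Follow position 26 under repeated out-shuffles:
26 → 12 → 23 → 6 → 11 → 21 → 2 → 3 → 5 → 9 → 17 → 33 → 26
It first returns after 12 out-shuffles.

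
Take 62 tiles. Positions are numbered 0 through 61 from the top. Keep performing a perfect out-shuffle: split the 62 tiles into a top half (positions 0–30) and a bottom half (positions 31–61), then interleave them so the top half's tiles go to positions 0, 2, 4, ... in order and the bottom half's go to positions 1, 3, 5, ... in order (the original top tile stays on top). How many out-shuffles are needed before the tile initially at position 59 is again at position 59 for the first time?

60

Follow position 59 under repeated out-shuffles:
59 → 57 → 53 → 45 → 29 → 58 → 55 → 49 → ... → 59 (length 60)
It first returns after 60 out-shuffles.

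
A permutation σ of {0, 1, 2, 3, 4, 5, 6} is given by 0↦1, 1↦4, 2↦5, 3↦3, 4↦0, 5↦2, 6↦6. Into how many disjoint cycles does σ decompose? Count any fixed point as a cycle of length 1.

4

Cycle decomposition: (0 1 4) (2 5) (3) (6).
4 cycles.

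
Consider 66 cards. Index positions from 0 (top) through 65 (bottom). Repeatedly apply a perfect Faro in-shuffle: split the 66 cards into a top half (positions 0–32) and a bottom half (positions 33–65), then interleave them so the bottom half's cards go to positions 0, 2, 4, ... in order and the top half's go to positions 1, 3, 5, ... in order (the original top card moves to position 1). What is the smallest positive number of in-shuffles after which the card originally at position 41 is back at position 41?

66

Follow position 41 under repeated in-shuffles:
41 → 16 → 33 → 0 → 1 → 3 → 7 → 15 → ... → 41 (length 66)
It first returns after 66 in-shuffles.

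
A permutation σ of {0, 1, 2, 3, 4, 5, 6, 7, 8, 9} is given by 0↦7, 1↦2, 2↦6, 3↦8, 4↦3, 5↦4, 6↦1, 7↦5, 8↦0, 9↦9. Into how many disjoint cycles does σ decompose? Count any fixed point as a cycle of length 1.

3

Cycle decomposition: (0 7 5 4 3 8) (1 2 6) (9).
3 cycles.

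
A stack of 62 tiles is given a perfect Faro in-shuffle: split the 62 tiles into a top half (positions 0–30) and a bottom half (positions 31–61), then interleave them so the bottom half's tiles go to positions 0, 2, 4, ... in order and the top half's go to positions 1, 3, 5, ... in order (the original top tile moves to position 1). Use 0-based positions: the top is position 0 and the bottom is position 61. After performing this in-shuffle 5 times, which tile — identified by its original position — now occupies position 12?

Work backwards from position 12, undoing one in-shuffle at a time:
12 ← 37 ← 18 ← 40 ← 51 ← 25
So the tile now at position 12 started at position 25.

25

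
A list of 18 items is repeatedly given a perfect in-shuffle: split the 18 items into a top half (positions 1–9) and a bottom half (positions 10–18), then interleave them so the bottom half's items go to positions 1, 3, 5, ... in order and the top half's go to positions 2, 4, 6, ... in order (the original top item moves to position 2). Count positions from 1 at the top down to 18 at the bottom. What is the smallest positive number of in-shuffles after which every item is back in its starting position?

18

The in-shuffle permutes the 18 positions with cycle lengths [18].
Every item is home exactly when every cycle has completed a whole number of laps, i.e. after lcm(18) = 18 in-shuffles.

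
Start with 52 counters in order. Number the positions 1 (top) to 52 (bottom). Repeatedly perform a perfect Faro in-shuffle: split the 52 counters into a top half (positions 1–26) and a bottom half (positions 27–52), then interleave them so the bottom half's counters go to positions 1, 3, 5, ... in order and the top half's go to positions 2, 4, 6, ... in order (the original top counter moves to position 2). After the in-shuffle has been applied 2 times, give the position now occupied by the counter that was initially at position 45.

21

Track the counter's position through each in-shuffle:
45 → 37 → 21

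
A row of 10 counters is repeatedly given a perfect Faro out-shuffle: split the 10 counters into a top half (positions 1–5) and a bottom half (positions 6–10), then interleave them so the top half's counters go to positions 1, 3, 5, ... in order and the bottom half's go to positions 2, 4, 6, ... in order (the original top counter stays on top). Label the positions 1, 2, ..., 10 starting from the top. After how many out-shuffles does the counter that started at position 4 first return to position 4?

2

Follow position 4 under repeated out-shuffles:
4 → 7 → 4
It first returns after 2 out-shuffles.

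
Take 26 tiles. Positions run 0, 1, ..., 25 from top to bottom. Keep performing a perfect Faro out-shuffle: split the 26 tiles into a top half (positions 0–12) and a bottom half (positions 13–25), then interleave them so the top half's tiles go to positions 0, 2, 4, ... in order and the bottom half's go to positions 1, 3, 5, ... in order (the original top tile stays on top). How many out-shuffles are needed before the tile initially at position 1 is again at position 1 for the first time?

20

Follow position 1 under repeated out-shuffles:
1 → 2 → 4 → 8 → 16 → 7 → 14 → 3 → 6 → 12 → 24 → 23 → 21 → 17 → 9 → 18 → 11 → 22 → 19 → 13 → 1
It first returns after 20 out-shuffles.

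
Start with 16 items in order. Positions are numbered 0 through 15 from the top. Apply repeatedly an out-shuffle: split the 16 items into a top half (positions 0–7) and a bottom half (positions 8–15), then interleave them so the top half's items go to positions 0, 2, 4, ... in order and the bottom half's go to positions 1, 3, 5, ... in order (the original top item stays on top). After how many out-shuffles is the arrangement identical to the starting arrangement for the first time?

The out-shuffle permutes the 16 positions with cycle lengths [1, 1, 2, 4, 4, 4].
Every item is home exactly when every cycle has completed a whole number of laps, i.e. after lcm(1, 2, 4) = 4 out-shuffles.

4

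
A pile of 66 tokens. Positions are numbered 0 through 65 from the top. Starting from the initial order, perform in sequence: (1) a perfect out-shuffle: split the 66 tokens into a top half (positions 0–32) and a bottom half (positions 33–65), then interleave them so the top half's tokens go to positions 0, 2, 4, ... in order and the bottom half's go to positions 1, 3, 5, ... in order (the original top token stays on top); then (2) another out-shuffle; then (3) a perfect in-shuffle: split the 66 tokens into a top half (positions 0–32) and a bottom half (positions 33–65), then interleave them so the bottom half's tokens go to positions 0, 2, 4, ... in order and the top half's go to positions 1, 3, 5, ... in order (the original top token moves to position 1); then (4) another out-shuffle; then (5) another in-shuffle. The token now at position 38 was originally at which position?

44

Undo the operations in reverse order, starting from position 38:
  undo op 5 (in-shuffle, from bottom half): 38 ← 52
  undo op 4 (out-shuffle, from top half): 52 ← 26
  undo op 3 (in-shuffle, from bottom half): 26 ← 46
  undo op 2 (out-shuffle, from top half): 46 ← 23
  undo op 1 (out-shuffle, from bottom half): 23 ← 44
So the token at position 38 came from original position 44.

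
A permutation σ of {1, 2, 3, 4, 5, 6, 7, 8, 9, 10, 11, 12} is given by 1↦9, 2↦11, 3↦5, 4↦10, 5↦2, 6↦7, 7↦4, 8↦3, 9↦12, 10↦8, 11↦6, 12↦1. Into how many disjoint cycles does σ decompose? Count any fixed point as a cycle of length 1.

2

Cycle decomposition: (1 9 12) (2 11 6 7 4 10 8 3 5).
2 cycles.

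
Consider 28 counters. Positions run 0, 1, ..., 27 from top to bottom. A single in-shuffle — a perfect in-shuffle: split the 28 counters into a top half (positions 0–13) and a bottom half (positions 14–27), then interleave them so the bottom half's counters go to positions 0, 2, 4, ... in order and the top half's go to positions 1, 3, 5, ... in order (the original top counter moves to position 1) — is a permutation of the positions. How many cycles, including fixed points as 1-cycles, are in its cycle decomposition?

Trace each unvisited position around until it returns:
(0 1 3 7 15 2 ... len 28)
1 cycle in total.

1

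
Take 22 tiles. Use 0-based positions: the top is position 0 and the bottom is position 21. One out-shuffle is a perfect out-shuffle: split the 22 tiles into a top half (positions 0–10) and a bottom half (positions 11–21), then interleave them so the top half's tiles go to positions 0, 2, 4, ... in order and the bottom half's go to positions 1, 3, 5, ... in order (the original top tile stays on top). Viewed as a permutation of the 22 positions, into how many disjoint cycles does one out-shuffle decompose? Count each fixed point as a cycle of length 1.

Trace each unvisited position around until it returns:
(0) (1 2 4 8 16 11) (3 6 12) (5 10 20 19 17 13) (7 14) (9 18 15) (21)
7 cycles in total.

7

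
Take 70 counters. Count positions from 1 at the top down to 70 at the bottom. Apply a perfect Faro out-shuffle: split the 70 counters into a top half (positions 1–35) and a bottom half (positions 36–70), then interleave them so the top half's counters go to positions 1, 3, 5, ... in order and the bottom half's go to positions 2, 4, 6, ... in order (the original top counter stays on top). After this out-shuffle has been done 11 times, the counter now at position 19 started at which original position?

Work backwards from position 19, undoing one out-shuffle at a time:
19 ← 10 ← 40 ← 55 ← 28 ← 49 ← 25 ← 13 ← 7 ← 4 ← 37 ← 19
So the counter now at position 19 started at position 19.

19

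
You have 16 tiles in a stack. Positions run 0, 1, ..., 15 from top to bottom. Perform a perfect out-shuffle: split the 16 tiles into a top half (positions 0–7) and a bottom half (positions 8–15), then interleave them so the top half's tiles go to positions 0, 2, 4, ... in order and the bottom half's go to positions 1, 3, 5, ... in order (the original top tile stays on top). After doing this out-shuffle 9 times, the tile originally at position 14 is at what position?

Track the tile's position through each out-shuffle:
14 → 13 → 11 → 7 → 14 → 13 → 11 → 7 → 14 → 13

13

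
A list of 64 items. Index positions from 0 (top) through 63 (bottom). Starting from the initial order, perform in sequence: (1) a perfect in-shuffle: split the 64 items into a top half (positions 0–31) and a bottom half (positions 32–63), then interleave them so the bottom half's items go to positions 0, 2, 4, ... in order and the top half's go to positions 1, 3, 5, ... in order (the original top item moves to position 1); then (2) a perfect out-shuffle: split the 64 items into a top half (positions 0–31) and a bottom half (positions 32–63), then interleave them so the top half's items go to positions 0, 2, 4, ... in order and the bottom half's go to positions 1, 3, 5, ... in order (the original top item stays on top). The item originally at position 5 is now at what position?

Track the item from position 5 forward through each operation:
  after op 1 (in-shuffle): 5 → 11
  after op 2 (out-shuffle): 11 → 22

22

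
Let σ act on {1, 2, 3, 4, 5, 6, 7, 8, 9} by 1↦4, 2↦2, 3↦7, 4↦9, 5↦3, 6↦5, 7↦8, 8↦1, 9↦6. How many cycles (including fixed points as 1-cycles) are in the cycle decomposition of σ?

Cycle decomposition: (1 4 9 6 5 3 7 8) (2).
2 cycles.

2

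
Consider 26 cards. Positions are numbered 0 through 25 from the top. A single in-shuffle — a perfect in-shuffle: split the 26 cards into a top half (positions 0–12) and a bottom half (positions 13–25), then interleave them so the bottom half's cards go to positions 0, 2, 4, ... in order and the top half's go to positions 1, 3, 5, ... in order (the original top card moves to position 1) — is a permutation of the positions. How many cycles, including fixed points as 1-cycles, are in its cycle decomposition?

3

Trace each unvisited position around until it returns:
(0 1 3 7 15 4 ... len 18) (2 5 11 23 20 14) (8 17)
3 cycles in total.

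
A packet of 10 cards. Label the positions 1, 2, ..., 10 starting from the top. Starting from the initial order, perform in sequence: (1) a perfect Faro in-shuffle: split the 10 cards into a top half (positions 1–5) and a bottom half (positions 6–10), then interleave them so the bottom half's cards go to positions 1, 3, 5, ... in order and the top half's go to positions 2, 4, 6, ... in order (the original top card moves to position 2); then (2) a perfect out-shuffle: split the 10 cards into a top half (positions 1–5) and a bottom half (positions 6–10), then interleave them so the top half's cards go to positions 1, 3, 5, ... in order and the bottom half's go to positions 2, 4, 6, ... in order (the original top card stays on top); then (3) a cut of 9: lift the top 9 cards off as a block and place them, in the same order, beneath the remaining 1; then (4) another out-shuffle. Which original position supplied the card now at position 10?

8

Undo the operations in reverse order, starting from position 10:
  undo op 4 (out-shuffle, from bottom half): 10 ← 10
  undo op 3 (cut 9): 10 ← 9
  undo op 2 (out-shuffle, from top half): 9 ← 5
  undo op 1 (in-shuffle, from bottom half): 5 ← 8
So the card at position 10 came from original position 8.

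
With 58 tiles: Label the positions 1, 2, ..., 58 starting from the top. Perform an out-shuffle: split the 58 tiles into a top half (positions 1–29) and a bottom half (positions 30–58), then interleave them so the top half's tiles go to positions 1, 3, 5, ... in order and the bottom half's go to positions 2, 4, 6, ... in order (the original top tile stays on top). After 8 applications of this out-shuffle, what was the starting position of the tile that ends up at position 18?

24

Work backwards from position 18, undoing one out-shuffle at a time:
18 ← 38 ← 48 ← 53 ← 27 ← 14 ← 36 ← 47 ← 24
So the tile now at position 18 started at position 24.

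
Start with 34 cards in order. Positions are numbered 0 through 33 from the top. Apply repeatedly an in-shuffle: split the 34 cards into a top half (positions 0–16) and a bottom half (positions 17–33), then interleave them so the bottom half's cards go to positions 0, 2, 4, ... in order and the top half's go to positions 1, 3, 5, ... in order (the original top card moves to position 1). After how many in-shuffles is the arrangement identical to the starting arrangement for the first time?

The in-shuffle permutes the 34 positions with cycle lengths [3, 3, 4, 12, 12].
Every card is home exactly when every cycle has completed a whole number of laps, i.e. after lcm(3, 4, 12) = 12 in-shuffles.

12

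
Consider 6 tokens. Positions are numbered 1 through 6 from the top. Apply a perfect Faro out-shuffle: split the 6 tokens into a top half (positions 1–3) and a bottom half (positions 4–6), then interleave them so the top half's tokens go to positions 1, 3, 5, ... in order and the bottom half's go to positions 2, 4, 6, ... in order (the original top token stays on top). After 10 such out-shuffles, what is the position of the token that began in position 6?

Position 6 is a fixed point of every out-shuffle, so the token never moves.

6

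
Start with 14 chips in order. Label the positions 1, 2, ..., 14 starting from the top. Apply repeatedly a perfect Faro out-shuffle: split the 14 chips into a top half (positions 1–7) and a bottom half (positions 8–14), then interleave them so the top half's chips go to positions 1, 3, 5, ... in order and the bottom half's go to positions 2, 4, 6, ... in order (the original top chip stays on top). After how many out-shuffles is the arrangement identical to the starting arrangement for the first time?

The out-shuffle permutes the 14 positions with cycle lengths [1, 1, 12].
Every chip is home exactly when every cycle has completed a whole number of laps, i.e. after lcm(1, 12) = 12 out-shuffles.

12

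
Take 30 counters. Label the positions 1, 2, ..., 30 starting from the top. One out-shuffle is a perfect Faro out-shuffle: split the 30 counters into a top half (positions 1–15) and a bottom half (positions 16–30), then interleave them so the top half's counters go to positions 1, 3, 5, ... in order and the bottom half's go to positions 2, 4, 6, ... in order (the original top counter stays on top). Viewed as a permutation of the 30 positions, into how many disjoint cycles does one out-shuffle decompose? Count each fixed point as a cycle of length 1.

3

Trace each unvisited position around until it returns:
(1) (2 3 5 9 17 4 ... len 28) (30)
3 cycles in total.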